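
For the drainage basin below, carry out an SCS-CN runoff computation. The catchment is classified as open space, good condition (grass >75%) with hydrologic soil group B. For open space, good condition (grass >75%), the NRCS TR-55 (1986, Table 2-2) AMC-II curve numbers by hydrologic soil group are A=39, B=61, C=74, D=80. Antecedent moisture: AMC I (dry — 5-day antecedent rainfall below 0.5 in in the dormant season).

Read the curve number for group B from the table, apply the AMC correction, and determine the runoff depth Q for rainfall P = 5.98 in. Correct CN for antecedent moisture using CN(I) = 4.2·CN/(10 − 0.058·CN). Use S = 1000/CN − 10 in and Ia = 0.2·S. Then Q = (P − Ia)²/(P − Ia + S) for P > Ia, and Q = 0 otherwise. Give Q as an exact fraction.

Q = 302146533/636678350 in ≈ 0.475 in

NRCS table: open space, good condition (grass >75%), soil group B → CN(II) = 61
CN(I) from CN(II)=61: (4.2·61)/(10 − 0.058·61) = 42700/1077 ≈ 39.647
Retention S: 1000/CN − 10 with CN=39.647 → S = 6500/427 ≈ 15.222 in
Ia = 0.2S: 0.2·15.222 = 3.044 in (exactly 1300/427)
Excess rainfall: 5.980 − 3.044 = 2.936 in; P > Ia so Q > 0
Runoff Q = (P−Ia)²/(P−Ia+S) = (2.936)²/(2.936+15.222) = 302146533/636678350 ≈ 0.475 in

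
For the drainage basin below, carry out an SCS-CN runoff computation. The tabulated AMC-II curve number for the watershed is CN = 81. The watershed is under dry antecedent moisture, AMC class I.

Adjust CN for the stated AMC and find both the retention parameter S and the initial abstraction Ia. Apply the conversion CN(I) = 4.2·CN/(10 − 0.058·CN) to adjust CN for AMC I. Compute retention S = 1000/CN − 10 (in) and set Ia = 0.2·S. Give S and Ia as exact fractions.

S = 9500/1701 in ≈ 5.585 in; Ia = 1900/1701 in ≈ 1.117 in

Adjust CN=81 to AMC I: 4.2·81/(10 − 0.058·81) → (1701/5) ÷ (2651/500) = 170100/2651 ≈ 64.164
S = 1000/(170100/2651) − 10 = 9500/1701 in ≈ 5.585 in
Ia = 0.2S: 0.2·5.585 = 1.117 in (exactly 1900/1701)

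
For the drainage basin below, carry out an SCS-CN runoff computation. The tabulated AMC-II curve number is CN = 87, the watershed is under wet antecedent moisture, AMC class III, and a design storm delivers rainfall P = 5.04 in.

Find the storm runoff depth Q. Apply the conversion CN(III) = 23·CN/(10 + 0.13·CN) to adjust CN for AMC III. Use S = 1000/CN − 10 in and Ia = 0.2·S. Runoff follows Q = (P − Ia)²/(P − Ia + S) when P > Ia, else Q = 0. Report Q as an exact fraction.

CN(III) from CN(II)=87: (23·87)/(10 + 0.13·87) = 200100/2131 ≈ 93.900
Retention S: 1000/CN − 10 with CN=93.900 → S = 1300/2001 ≈ 0.650 in
Initial abstraction Ia = S/5 = (1300/2001)/5 = 260/2001 ≈ 0.130 in
Excess rainfall: 5.040 − 0.130 = 4.910 in; P > Ia so Q > 0
Runoff Q = (P−Ia)²/(P−Ia+S) = (4.910)²/(4.910+0.650) = 30166065938/6956626575 ≈ 4.336 in

Q = 30166065938/6956626575 in ≈ 4.336 in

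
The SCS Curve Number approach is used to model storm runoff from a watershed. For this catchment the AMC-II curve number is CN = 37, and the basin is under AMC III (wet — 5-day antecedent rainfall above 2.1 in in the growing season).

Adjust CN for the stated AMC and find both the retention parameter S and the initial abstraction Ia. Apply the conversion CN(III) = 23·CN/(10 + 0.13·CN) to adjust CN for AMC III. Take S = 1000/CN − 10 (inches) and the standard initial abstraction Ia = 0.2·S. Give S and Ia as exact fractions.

Adjust CN=37 to AMC III: 23·37/(10 + 0.13·37) → 851 ÷ (1481/100) = 85100/1481 ≈ 57.461
Retention S: 1000/CN − 10 with CN=57.461 → S = 6300/851 ≈ 7.403 in
Ia = 0.2S: 0.2·7.403 = 1.481 in (exactly 1260/851)

S = 6300/851 in ≈ 7.403 in; Ia = 1260/851 in ≈ 1.481 in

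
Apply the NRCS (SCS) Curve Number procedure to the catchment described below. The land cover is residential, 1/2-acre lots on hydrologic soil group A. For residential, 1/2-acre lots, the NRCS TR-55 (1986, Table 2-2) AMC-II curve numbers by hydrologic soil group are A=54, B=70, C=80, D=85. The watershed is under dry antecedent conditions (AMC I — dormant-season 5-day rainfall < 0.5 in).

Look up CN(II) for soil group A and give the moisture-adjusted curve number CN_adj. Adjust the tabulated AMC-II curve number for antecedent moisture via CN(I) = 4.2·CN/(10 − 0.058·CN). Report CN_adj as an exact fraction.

CN_adj = 56700/1717 ≈ 33.023

NRCS table: residential, 1/2-acre lots, soil group A → CN(II) = 54
Dry (AMC I): CN(I) = 4.2·54/(10 − 0.058·54) = (1134/5)/(1717/250) = 56700/1717 ≈ 33.023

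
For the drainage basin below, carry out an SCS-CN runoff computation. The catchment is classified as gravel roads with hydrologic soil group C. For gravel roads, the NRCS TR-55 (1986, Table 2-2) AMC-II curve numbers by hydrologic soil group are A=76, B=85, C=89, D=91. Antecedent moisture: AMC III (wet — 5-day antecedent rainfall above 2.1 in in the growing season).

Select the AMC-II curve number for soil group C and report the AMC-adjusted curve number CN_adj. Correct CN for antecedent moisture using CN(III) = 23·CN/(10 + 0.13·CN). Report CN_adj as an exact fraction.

NRCS table: gravel roads, soil group C → CN(II) = 89
CN(III) from CN(II)=89: (23·89)/(10 + 0.13·89) = 204700/2157 ≈ 94.900

CN_adj = 204700/2157 ≈ 94.900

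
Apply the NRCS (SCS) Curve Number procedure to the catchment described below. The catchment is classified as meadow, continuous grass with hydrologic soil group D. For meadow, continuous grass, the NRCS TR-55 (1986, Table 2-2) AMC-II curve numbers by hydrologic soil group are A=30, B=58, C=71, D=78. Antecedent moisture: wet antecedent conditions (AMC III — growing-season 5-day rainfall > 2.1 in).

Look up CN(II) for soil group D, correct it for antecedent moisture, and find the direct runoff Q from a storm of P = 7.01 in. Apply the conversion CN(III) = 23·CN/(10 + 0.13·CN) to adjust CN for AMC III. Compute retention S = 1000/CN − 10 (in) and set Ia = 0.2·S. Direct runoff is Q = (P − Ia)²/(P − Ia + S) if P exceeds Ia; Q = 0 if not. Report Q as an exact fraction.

NRCS table: meadow, continuous grass, soil group D → CN(II) = 78
Adjust CN=78 to AMC III: 23·78/(10 + 0.13·78) → 1794 ÷ (1007/50) = 89700/1007 ≈ 89.076
Retention S: 1000/CN − 10 with CN=89.076 → S = 1100/897 ≈ 1.226 in
Ia = 0.2S: 0.2·1.226 = 0.245 in (exactly 220/897)
P − Ia = 7.010 − 0.245 = 606797/89700 ≈ 6.765 in (> 0, runoff occurs)
Q = (606797/89700)²/((606797/89700) + 1100/897) = (368202599209/8046090000)/(716797/89700) = 368202599209/64296690900 in ≈ 5.727 in

Q = 368202599209/64296690900 in ≈ 5.727 in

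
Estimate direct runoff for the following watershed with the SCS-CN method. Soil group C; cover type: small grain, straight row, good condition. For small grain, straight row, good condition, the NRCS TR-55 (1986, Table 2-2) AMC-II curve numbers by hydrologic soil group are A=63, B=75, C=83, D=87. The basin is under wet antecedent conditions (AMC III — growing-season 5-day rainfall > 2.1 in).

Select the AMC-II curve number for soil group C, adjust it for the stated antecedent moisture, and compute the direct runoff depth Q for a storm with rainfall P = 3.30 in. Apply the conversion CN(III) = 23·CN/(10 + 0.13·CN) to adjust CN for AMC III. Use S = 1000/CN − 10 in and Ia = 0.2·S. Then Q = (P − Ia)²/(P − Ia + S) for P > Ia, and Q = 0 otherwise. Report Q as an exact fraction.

Q = 3551802409/1462236730 in ≈ 2.429 in

NRCS table: small grain, straight row, good condition, soil group C → CN(II) = 83
Adjust CN=83 to AMC III: 23·83/(10 + 0.13·83) → 1909 ÷ (2079/100) = 190900/2079 ≈ 91.823
S = 1000/(190900/2079) − 10 = 1700/1909 in ≈ 0.891 in
Ia = 0.2·(1700/1909) = 340/1909 in ≈ 0.178 in
P − Ia = 3.300 − 0.178 = 59597/19090 ≈ 3.122 in (> 0, runoff occurs)
Q = (59597/19090)²/((59597/19090) + 1700/1909) = (3551802409/364428100)/(76597/19090) = 3551802409/1462236730 in ≈ 2.429 in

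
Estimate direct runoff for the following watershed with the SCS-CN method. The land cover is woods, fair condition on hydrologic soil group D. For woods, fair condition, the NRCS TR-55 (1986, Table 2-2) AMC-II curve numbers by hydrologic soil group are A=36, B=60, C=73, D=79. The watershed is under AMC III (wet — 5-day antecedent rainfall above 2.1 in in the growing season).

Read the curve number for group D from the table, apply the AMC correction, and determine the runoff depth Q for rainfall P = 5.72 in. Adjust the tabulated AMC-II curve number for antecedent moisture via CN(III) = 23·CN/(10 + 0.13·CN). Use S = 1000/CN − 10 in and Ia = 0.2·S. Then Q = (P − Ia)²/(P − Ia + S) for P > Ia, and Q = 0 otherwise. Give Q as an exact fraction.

NRCS table: woods, fair condition, soil group D → CN(II) = 79
Adjust CN=79 to AMC III: 23·79/(10 + 0.13·79) → 1817 ÷ (2027/100) = 181700/2027 ≈ 89.640
S = 1000/(181700/2027) − 10 = 2100/1817 in ≈ 1.156 in
Ia = 0.2S: 0.2·1.156 = 0.231 in (exactly 420/1817)
Since P=5.720 > Ia=0.231: effective rainfall P−Ia = 249331/45425 in
Q: (249331/45425)² ÷ (301831/45425) = 62165947561/13710673175 in (≈ 4.534 in)

Q = 62165947561/13710673175 in ≈ 4.534 in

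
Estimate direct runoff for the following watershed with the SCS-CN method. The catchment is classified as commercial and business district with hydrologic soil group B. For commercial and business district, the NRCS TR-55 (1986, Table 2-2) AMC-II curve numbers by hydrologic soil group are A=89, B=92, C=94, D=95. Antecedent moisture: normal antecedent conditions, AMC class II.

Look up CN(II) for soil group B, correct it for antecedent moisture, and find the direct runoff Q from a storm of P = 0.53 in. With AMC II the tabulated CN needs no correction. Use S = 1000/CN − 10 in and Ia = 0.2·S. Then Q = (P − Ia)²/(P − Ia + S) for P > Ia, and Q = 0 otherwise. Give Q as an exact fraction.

NRCS table: commercial and business district, soil group B → CN(II) = 92
CN(II) = 92; AMC II needs no correction.
S = 1000/92 − 10 = 20/23 in ≈ 0.870 in
Ia = 0.2S: 0.2·0.870 = 0.174 in (exactly 4/23)
Excess rainfall: 0.530 − 0.174 = 0.356 in; P > Ia so Q > 0
Q = (819/2300)²/((819/2300) + 20/23) = (670761/5290000)/(2819/2300) = 670761/6483700 in ≈ 0.103 in

Q = 670761/6483700 in ≈ 0.103 in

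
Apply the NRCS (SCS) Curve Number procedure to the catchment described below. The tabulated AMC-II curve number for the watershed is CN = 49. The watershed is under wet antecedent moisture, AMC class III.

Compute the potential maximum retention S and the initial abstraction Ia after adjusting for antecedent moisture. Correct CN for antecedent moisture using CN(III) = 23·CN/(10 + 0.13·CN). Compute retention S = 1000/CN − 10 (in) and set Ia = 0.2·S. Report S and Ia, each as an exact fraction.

S = 5100/1127 in ≈ 4.525 in; Ia = 1020/1127 in ≈ 0.905 in

Wet (AMC III): CN(III) = 23·49/(10 + 0.13·49) = 1127/(1637/100) = 112700/1637 ≈ 68.845
Retention S: 1000/CN − 10 with CN=68.845 → S = 5100/1127 ≈ 4.525 in
Ia = 0.2·(5100/1127) = 1020/1127 in ≈ 0.905 in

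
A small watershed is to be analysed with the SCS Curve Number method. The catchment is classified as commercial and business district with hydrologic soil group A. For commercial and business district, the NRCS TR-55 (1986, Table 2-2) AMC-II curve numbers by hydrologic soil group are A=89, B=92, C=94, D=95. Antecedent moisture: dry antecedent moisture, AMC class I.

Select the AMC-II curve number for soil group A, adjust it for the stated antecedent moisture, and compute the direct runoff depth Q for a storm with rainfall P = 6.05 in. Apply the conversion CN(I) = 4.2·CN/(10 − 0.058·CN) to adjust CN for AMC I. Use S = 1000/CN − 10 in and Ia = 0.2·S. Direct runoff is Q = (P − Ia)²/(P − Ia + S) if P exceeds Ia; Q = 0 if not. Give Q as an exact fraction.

Q = 3788801291/1067535420 in ≈ 3.549 in

NRCS table: commercial and business district, soil group A → CN(II) = 89
Dry (AMC I): CN(I) = 4.2·89/(10 − 0.058·89) = (1869/5)/(2419/500) = 186900/2419 ≈ 77.263
Max retention: S = 1000/(186900/2419) − 10 = 5500/1869 in (≈ 2.943 in)
Ia = 0.2·(5500/1869) = 1100/1869 in ≈ 0.589 in
P − Ia = 6.050 − 0.589 = 204149/37380 ≈ 5.461 in (> 0, runoff occurs)
Runoff Q = (P−Ia)²/(P−Ia+S) = (5.461)²/(5.461+2.943) = 3788801291/1067535420 ≈ 3.549 in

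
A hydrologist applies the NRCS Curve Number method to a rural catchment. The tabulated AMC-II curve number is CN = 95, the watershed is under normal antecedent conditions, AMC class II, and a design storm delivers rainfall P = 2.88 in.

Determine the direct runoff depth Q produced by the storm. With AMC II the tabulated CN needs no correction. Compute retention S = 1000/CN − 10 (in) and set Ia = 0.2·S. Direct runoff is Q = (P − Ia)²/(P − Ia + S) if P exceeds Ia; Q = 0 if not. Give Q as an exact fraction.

Q = 434281/186200 in ≈ 2.332 in

Average conditions: CN = 95 (no AMC adjustment).
Max retention: S = 1000/95 − 10 = 10/19 in (≈ 0.526 in)
Ia = 0.2·(10/19) = 2/19 in ≈ 0.105 in
P − Ia = 2.880 − 0.105 = 1318/475 ≈ 2.775 in (> 0, runoff occurs)
Q: (1318/475)² ÷ (1568/475) = 434281/186200 in (≈ 2.332 in)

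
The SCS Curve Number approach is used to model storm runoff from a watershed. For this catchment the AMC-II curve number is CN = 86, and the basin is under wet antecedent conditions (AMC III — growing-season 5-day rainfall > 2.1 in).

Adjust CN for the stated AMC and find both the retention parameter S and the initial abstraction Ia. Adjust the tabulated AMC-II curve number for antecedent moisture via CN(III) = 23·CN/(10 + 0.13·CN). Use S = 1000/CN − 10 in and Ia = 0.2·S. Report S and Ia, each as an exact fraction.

CN(III) from CN(II)=86: (23·86)/(10 + 0.13·86) = 98900/1059 ≈ 93.390
Retention S: 1000/CN − 10 with CN=93.390 → S = 700/989 ≈ 0.708 in
Ia = 0.2S: 0.2·0.708 = 0.142 in (exactly 140/989)

S = 700/989 in ≈ 0.708 in; Ia = 140/989 in ≈ 0.142 in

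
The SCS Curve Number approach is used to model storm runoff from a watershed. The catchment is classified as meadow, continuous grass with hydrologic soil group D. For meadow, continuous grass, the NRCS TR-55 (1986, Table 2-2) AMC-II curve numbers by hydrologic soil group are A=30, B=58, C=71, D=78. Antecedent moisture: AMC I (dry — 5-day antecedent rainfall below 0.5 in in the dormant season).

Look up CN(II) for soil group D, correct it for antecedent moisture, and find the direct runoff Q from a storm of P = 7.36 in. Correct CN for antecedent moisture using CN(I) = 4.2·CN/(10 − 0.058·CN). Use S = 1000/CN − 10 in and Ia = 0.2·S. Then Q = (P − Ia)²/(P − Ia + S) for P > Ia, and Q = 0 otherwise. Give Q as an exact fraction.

NRCS table: meadow, continuous grass, soil group D → CN(II) = 78
Dry (AMC I): CN(I) = 4.2·78/(10 − 0.058·78) = (1638/5)/(1369/250) = 81900/1369 ≈ 59.825
Max retention: S = 1000/(81900/1369) − 10 = 5500/819 in (≈ 6.716 in)
Ia = 0.2S: 0.2·6.716 = 1.343 in (exactly 1100/819)
P − Ia = 7.360 − 1.343 = 123196/20475 ≈ 6.017 in (> 0, runoff occurs)
Q: (123196/20475)² ÷ (260696/20475) = 1897156802/667218825 in (≈ 2.843 in)

Q = 1897156802/667218825 in ≈ 2.843 in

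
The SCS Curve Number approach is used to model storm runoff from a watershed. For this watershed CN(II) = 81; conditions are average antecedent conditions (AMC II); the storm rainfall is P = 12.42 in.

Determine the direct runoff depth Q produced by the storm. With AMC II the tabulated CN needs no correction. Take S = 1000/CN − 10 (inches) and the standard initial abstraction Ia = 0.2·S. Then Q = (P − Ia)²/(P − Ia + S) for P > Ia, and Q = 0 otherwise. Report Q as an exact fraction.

CN(II) = 81; AMC II needs no correction.
Max retention: S = 1000/81 − 10 = 190/81 in (≈ 2.346 in)
Ia = 0.2S: 0.2·2.346 = 0.469 in (exactly 38/81)
Since P=12.420 > Ia=0.469: effective rainfall P−Ia = 48401/4050 in
Q = (48401/4050)²/((48401/4050) + 190/81) = (2342656801/16402500)/(57901/4050) = 2342656801/234499050 in ≈ 9.990 in

Q = 2342656801/234499050 in ≈ 9.990 in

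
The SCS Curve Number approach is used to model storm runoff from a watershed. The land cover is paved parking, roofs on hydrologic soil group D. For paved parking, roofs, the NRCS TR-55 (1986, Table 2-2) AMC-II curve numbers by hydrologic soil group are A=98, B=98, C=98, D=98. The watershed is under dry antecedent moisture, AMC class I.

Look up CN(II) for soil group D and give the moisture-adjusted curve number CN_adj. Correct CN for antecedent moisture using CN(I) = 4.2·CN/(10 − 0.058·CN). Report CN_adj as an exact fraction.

NRCS table: paved parking, roofs, soil group D → CN(II) = 98
Dry (AMC I): CN(I) = 4.2·98/(10 − 0.058·98) = (2058/5)/(1079/250) = 102900/1079 ≈ 95.366

CN_adj = 102900/1079 ≈ 95.366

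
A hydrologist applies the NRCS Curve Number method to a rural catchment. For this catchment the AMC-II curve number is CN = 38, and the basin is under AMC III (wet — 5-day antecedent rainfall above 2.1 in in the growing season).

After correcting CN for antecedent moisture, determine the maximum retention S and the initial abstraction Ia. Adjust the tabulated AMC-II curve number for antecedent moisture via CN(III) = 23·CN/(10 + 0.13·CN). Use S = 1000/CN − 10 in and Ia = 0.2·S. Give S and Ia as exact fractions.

S = 3100/437 in ≈ 7.094 in; Ia = 620/437 in ≈ 1.419 in

Wet (AMC III): CN(III) = 23·38/(10 + 0.13·38) = 874/(747/50) = 43700/747 ≈ 58.501
S = 1000/(43700/747) − 10 = 3100/437 in ≈ 7.094 in
Ia = 0.2·(3100/437) = 620/437 in ≈ 1.419 in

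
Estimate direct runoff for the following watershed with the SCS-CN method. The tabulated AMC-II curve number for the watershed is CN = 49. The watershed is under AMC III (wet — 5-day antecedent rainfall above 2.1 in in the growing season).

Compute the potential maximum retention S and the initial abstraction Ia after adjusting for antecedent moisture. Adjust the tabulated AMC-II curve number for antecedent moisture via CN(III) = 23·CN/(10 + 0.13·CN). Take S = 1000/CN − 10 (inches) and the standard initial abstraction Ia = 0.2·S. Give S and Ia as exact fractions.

S = 5100/1127 in ≈ 4.525 in; Ia = 1020/1127 in ≈ 0.905 in

CN(III) from CN(II)=49: (23·49)/(10 + 0.13·49) = 112700/1637 ≈ 68.845
S = 1000/(112700/1637) − 10 = 5100/1127 in ≈ 4.525 in
Ia = 0.2·(5100/1127) = 1020/1127 in ≈ 0.905 in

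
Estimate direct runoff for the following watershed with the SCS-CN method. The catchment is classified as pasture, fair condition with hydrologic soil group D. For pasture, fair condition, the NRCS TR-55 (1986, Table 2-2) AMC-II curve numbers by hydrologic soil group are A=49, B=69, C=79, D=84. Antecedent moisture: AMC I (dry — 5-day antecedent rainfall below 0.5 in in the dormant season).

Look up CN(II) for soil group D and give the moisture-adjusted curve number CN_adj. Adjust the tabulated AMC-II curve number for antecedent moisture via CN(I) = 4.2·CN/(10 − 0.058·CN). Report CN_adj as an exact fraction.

CN_adj = 44100/641 ≈ 68.799

NRCS table: pasture, fair condition, soil group D → CN(II) = 84
CN(I) from CN(II)=84: (4.2·84)/(10 − 0.058·84) = 44100/641 ≈ 68.799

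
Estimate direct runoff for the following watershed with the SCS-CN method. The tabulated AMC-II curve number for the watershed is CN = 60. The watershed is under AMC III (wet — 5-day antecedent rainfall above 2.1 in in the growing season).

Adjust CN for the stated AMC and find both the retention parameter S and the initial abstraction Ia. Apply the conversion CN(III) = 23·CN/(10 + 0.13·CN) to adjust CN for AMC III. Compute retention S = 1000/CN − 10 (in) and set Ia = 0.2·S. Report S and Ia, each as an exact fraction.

S = 200/69 in ≈ 2.899 in; Ia = 40/69 in ≈ 0.580 in

Adjust CN=60 to AMC III: 23·60/(10 + 0.13·60) → 1380 ÷ (89/5) = 6900/89 ≈ 77.528
Retention S: 1000/CN − 10 with CN=77.528 → S = 200/69 ≈ 2.899 in
Initial abstraction Ia = S/5 = (200/69)/5 = 40/69 ≈ 0.580 in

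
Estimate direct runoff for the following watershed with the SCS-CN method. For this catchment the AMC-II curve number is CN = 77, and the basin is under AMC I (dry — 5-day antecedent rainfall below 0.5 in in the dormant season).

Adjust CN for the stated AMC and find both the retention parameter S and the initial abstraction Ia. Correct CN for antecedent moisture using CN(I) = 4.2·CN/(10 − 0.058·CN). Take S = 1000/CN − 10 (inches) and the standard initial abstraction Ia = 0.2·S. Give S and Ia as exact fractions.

CN(I) from CN(II)=77: (4.2·77)/(10 − 0.058·77) = 161700/2767 ≈ 58.439
Retention S: 1000/CN − 10 with CN=58.439 → S = 11500/1617 ≈ 7.112 in
Ia = 0.2·(11500/1617) = 2300/1617 in ≈ 1.422 in

S = 11500/1617 in ≈ 7.112 in; Ia = 2300/1617 in ≈ 1.422 in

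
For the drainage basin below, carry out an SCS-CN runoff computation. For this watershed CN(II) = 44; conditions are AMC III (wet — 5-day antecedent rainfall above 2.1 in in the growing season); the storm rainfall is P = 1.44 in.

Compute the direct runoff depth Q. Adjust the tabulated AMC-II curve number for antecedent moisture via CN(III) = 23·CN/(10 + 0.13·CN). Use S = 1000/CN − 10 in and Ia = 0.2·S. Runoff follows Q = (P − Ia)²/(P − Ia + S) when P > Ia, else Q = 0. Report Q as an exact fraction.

CN(III) from CN(II)=44: (23·44)/(10 + 0.13·44) = 25300/393 ≈ 64.377
Retention S: 1000/CN − 10 with CN=64.377 → S = 1400/253 ≈ 5.534 in
Ia = 0.2·(1400/253) = 280/253 in ≈ 1.107 in
Since P=1.440 > Ia=1.107: effective rainfall P−Ia = 2108/6325 in
Runoff Q = (P−Ia)²/(P−Ia+S) = (0.333)²/(0.333+5.534) = 1110916/58677025 ≈ 0.019 in

Q = 1110916/58677025 in ≈ 0.019 in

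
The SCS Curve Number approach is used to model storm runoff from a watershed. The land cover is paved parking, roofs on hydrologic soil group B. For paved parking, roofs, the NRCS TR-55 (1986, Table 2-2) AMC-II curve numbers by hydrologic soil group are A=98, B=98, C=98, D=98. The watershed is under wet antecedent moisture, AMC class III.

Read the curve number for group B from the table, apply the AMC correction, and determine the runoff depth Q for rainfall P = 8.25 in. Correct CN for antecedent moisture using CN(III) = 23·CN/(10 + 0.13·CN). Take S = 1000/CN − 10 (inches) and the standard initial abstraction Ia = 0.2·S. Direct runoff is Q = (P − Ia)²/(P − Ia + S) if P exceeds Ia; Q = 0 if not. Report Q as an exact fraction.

NRCS table: paved parking, roofs, soil group B → CN(II) = 98
CN(III) from CN(II)=98: (23·98)/(10 + 0.13·98) = 112700/1137 ≈ 99.120
Max retention: S = 1000/(112700/1137) − 10 = 100/1127 in (≈ 0.089 in)
Ia = 0.2·(100/1127) = 20/1127 in ≈ 0.018 in
P − Ia = 8.250 − 0.018 = 37111/4508 ≈ 8.232 in (> 0, runoff occurs)
Q: (37111/4508)² ÷ (37511/4508) = 1377226321/169099588 in (≈ 8.144 in)

Q = 1377226321/169099588 in ≈ 8.144 in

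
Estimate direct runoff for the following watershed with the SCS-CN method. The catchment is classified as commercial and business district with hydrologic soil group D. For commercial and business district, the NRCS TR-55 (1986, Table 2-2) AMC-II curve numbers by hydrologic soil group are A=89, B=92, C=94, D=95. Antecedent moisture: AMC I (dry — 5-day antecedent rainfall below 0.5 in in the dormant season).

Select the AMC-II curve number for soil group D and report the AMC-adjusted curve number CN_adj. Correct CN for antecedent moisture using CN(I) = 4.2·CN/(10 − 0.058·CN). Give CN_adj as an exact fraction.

NRCS table: commercial and business district, soil group D → CN(II) = 95
Dry (AMC I): CN(I) = 4.2·95/(10 − 0.058·95) = 399/(449/100) = 39900/449 ≈ 88.864

CN_adj = 39900/449 ≈ 88.864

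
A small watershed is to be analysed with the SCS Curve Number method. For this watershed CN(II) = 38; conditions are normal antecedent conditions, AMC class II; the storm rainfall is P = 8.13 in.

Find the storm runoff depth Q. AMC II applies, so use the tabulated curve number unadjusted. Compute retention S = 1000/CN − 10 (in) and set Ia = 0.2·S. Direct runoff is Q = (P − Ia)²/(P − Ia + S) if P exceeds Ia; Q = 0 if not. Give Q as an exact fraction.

Average conditions: CN = 38 (no AMC adjustment).
Max retention: S = 1000/38 − 10 = 310/19 in (≈ 16.316 in)
Ia = 0.2S: 0.2·16.316 = 3.263 in (exactly 62/19)
Since P=8.130 > Ia=3.263: effective rainfall P−Ia = 9247/1900 in
Runoff Q = (P−Ia)²/(P−Ia+S) = (4.867)²/(4.867+16.316) = 85507009/76469300 ≈ 1.118 in

Q = 85507009/76469300 in ≈ 1.118 in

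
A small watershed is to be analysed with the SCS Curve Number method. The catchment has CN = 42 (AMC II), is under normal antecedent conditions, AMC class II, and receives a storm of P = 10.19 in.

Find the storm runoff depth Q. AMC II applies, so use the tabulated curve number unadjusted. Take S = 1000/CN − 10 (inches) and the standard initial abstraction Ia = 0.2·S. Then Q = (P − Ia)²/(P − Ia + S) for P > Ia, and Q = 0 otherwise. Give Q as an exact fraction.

Average conditions: CN = 42 (no AMC adjustment).
Retention S: 1000/CN − 10 with CN=42.000 → S = 290/21 ≈ 13.810 in
Initial abstraction Ia = S/5 = (290/21)/5 = 58/21 ≈ 2.762 in
Since P=10.190 > Ia=2.762: effective rainfall P−Ia = 15599/2100 in
Runoff Q = (P−Ia)²/(P−Ia+S) = (7.428)²/(7.428+13.810) = 243328801/93657900 ≈ 2.598 in

Q = 243328801/93657900 in ≈ 2.598 in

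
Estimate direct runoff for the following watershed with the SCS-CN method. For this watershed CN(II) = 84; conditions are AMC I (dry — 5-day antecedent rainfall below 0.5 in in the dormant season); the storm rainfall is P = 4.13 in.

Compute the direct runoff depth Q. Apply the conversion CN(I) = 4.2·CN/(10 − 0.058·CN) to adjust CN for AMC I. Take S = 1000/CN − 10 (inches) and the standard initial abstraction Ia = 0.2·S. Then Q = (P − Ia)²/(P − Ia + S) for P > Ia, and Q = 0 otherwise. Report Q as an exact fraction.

Adjust CN=84 to AMC I: 4.2·84/(10 − 0.058·84) → (1764/5) ÷ (641/125) = 44100/641 ≈ 68.799
Max retention: S = 1000/(44100/641) − 10 = 2000/441 in (≈ 4.535 in)
Ia = 0.2·(2000/441) = 400/441 in ≈ 0.907 in
Excess rainfall: 4.130 − 0.907 = 3.223 in; P > Ia so Q > 0
Q = (142133/44100)²/((142133/44100) + 2000/441) = (20201789689/1944810000)/(342133/44100) = 20201789689/15088065300 in ≈ 1.339 in

Q = 20201789689/15088065300 in ≈ 1.339 in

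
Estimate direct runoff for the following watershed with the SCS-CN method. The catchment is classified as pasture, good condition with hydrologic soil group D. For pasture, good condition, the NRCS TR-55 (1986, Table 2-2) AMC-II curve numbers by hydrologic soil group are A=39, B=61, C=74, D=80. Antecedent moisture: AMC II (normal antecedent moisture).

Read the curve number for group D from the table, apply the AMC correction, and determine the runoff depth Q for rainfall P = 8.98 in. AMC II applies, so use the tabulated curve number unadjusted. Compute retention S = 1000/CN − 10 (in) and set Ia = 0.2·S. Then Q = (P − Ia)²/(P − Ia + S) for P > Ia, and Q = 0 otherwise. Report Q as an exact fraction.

Q = 89888/13725 in ≈ 6.549 in

NRCS table: pasture, good condition, soil group D → CN(II) = 80
CN(II) = 80; AMC II needs no correction.
S = 1000/80 − 10 = 5/2 in ≈ 2.500 in
Ia = 0.2·(5/2) = 1/2 in ≈ 0.500 in
Since P=8.980 > Ia=0.500: effective rainfall P−Ia = 212/25 in
Q: (212/25)² ÷ (549/50) = 89888/13725 in (≈ 6.549 in)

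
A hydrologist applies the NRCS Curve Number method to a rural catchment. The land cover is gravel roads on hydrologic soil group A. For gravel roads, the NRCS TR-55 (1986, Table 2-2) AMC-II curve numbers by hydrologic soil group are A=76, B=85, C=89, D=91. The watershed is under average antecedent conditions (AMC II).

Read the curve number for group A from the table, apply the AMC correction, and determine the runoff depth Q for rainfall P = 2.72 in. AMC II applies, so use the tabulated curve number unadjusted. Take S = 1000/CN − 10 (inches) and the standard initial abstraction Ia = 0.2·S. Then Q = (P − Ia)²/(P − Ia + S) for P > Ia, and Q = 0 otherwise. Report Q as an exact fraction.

Q = 246016/295925 in ≈ 0.831 in

NRCS table: gravel roads, soil group A → CN(II) = 76
CN(II) = 76; AMC II needs no correction.
S = 1000/76 − 10 = 60/19 in ≈ 3.158 in
Ia = 0.2·(60/19) = 12/19 in ≈ 0.632 in
P − Ia = 2.720 − 0.632 = 992/475 ≈ 2.088 in (> 0, runoff occurs)
Q: (992/475)² ÷ (2492/475) = 246016/295925 in (≈ 0.831 in)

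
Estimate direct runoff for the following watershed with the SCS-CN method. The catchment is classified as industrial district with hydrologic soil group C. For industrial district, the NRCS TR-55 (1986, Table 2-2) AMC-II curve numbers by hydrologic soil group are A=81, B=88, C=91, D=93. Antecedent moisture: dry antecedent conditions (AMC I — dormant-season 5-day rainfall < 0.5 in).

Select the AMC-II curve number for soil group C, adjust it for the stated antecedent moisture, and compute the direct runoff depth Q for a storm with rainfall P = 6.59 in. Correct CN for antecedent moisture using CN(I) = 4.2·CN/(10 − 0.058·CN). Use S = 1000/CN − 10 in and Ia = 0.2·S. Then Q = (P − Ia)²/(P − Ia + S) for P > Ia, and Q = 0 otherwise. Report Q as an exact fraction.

NRCS table: industrial district, soil group C → CN(II) = 91
CN(I) from CN(II)=91: (4.2·91)/(10 − 0.058·91) = 63700/787 ≈ 80.940
Max retention: S = 1000/(63700/787) − 10 = 1500/637 in (≈ 2.355 in)
Ia = 0.2S: 0.2·2.355 = 0.471 in (exactly 300/637)
Since P=6.590 > Ia=0.471: effective rainfall P−Ia = 389783/63700 in
Q: (389783/63700)² ÷ (539783/63700) = 151930787089/34384177100 in (≈ 4.419 in)

Q = 151930787089/34384177100 in ≈ 4.419 in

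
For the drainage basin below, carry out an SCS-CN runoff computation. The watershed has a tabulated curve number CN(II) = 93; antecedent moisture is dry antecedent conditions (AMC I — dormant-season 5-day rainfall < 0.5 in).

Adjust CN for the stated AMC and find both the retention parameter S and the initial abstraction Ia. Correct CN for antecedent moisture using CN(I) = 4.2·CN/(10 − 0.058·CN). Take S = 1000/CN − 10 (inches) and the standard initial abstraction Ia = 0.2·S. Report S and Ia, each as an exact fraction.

S = 500/279 in ≈ 1.792 in; Ia = 100/279 in ≈ 0.358 in

Dry (AMC I): CN(I) = 4.2·93/(10 − 0.058·93) = (1953/5)/(2303/500) = 27900/329 ≈ 84.802
Retention S: 1000/CN − 10 with CN=84.802 → S = 500/279 ≈ 1.792 in
Ia = 0.2·(500/279) = 100/279 in ≈ 0.358 in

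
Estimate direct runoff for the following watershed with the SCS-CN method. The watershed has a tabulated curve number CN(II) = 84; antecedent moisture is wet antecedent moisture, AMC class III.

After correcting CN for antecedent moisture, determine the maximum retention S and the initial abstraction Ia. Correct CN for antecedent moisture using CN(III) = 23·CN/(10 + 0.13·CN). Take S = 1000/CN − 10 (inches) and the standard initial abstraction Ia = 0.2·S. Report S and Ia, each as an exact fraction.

S = 400/483 in ≈ 0.828 in; Ia = 80/483 in ≈ 0.166 in

Wet (AMC III): CN(III) = 23·84/(10 + 0.13·84) = 1932/(523/25) = 48300/523 ≈ 92.352
Retention S: 1000/CN − 10 with CN=92.352 → S = 400/483 ≈ 0.828 in
Initial abstraction Ia = S/5 = (400/483)/5 = 80/483 ≈ 0.166 in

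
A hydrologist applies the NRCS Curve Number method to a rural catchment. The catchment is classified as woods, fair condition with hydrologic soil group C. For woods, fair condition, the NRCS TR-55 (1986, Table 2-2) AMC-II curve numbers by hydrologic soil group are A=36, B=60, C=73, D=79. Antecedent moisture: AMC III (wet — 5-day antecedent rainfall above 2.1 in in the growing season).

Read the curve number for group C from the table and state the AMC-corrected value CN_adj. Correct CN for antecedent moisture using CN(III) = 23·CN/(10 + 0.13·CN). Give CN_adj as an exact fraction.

CN_adj = 167900/1949 ≈ 86.147

NRCS table: woods, fair condition, soil group C → CN(II) = 73
Adjust CN=73 to AMC III: 23·73/(10 + 0.13·73) → 1679 ÷ (1949/100) = 167900/1949 ≈ 86.147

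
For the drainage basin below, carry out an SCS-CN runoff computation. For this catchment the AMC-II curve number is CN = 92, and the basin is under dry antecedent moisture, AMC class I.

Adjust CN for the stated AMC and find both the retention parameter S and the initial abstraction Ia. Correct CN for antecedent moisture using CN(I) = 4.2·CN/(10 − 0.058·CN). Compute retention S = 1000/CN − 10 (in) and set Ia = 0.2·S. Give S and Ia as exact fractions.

S = 1000/483 in ≈ 2.070 in; Ia = 200/483 in ≈ 0.414 in

Adjust CN=92 to AMC I: 4.2·92/(10 − 0.058·92) → (1932/5) ÷ (583/125) = 48300/583 ≈ 82.847
S = 1000/(48300/583) − 10 = 1000/483 in ≈ 2.070 in
Ia = 0.2·(1000/483) = 200/483 in ≈ 0.414 in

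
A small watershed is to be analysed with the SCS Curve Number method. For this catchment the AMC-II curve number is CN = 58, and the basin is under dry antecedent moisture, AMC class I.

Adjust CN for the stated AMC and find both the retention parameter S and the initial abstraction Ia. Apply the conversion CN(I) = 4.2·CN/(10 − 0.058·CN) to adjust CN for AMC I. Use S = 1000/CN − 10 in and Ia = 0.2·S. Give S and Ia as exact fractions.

Adjust CN=58 to AMC I: 4.2·58/(10 − 0.058·58) → (1218/5) ÷ (1659/250) = 2900/79 ≈ 36.709
Retention S: 1000/CN − 10 with CN=36.709 → S = 500/29 ≈ 17.241 in
Initial abstraction Ia = S/5 = (500/29)/5 = 100/29 ≈ 3.448 in

S = 500/29 in ≈ 17.241 in; Ia = 100/29 in ≈ 3.448 in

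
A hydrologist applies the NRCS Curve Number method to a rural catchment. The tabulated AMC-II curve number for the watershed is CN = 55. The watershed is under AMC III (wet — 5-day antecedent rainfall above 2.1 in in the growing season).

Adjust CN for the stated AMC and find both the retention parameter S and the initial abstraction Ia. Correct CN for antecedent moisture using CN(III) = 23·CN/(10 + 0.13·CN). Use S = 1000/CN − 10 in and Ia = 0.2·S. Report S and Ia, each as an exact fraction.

S = 900/253 in ≈ 3.557 in; Ia = 180/253 in ≈ 0.711 in

Wet (AMC III): CN(III) = 23·55/(10 + 0.13·55) = 1265/(343/20) = 25300/343 ≈ 73.761
S = 1000/(25300/343) − 10 = 900/253 in ≈ 3.557 in
Ia = 0.2S: 0.2·3.557 = 0.711 in (exactly 180/253)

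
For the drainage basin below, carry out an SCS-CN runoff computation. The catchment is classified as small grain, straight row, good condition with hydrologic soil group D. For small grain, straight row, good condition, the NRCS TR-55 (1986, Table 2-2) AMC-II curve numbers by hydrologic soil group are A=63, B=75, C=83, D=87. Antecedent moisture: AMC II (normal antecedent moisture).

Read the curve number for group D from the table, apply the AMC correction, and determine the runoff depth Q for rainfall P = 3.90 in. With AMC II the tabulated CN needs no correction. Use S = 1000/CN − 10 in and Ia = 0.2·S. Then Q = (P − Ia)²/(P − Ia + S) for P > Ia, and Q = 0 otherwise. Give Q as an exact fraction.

Q = 755053/296670 in ≈ 2.545 in

NRCS table: small grain, straight row, good condition, soil group D → CN(II) = 87
CN(II) = 87; AMC II needs no correction.
S = 1000/87 − 10 = 130/87 in ≈ 1.494 in
Ia = 0.2S: 0.2·1.494 = 0.299 in (exactly 26/87)
Since P=3.900 > Ia=0.299: effective rainfall P−Ia = 3133/870 in
Q = (3133/870)²/((3133/870) + 130/87) = (9815689/756900)/(4433/870) = 755053/296670 in ≈ 2.545 in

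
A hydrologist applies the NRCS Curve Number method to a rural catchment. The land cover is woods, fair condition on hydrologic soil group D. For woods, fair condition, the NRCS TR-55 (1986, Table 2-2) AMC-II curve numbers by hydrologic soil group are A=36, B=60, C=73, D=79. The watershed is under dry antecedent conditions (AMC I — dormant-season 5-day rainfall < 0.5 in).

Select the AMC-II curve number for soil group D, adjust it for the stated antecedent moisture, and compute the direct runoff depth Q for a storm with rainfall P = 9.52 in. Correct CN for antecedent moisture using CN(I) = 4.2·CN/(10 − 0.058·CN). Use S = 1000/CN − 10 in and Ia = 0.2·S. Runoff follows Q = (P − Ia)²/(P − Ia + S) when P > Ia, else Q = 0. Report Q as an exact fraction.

NRCS table: woods, fair condition, soil group D → CN(II) = 79
Adjust CN=79 to AMC I: 4.2·79/(10 − 0.058·79) → (1659/5) ÷ (2709/500) = 7900/129 ≈ 61.240
Max retention: S = 1000/(7900/129) − 10 = 500/79 in (≈ 6.329 in)
Ia = 0.2S: 0.2·6.329 = 1.266 in (exactly 100/79)
Since P=9.520 > Ia=1.266: effective rainfall P−Ia = 16302/1975 in
Q = (16302/1975)²/((16302/1975) + 500/79) = (265755204/3900625)/(28802/1975) = 132877602/28441975 in ≈ 4.672 in

Q = 132877602/28441975 in ≈ 4.672 in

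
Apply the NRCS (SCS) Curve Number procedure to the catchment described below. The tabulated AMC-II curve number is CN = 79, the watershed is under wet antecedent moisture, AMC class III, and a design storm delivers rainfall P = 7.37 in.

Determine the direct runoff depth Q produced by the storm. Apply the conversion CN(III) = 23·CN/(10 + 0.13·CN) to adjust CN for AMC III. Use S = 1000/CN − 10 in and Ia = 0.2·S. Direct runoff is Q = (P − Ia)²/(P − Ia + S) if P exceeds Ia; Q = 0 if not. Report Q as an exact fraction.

Q = 1682543642641/273845339300 in ≈ 6.144 in

CN(III) from CN(II)=79: (23·79)/(10 + 0.13·79) = 181700/2027 ≈ 89.640
S = 1000/(181700/2027) − 10 = 2100/1817 in ≈ 1.156 in
Ia = 0.2·(2100/1817) = 420/1817 in ≈ 0.231 in
Excess rainfall: 7.370 − 0.231 = 7.139 in; P > Ia so Q > 0
Q: (1297129/181700)² ÷ (1507129/181700) = 1682543642641/273845339300 in (≈ 6.144 in)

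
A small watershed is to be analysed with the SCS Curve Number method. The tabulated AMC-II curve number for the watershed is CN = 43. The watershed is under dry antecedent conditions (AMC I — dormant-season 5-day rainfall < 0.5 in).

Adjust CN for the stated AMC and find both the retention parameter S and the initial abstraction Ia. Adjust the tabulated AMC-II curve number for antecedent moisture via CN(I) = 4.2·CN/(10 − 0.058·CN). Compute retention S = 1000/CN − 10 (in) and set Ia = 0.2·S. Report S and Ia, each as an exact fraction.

Adjust CN=43 to AMC I: 4.2·43/(10 − 0.058·43) → (903/5) ÷ (3753/500) = 30100/1251 ≈ 24.061
Max retention: S = 1000/(30100/1251) − 10 = 9500/301 in (≈ 31.561 in)
Initial abstraction Ia = S/5 = (9500/301)/5 = 1900/301 ≈ 6.312 in

S = 9500/301 in ≈ 31.561 in; Ia = 1900/301 in ≈ 6.312 in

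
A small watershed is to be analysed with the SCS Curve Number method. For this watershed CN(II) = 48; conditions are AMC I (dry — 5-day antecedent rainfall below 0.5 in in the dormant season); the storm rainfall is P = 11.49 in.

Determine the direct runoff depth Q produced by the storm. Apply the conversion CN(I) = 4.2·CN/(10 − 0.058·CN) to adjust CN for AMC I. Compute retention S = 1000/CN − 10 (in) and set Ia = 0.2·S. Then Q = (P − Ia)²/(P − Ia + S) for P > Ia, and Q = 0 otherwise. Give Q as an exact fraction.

CN(I) from CN(II)=48: (4.2·48)/(10 − 0.058·48) = 12600/451 ≈ 27.938
Retention S: 1000/CN − 10 with CN=27.938 → S = 1625/63 ≈ 25.794 in
Ia = 0.2·(1625/63) = 325/63 in ≈ 5.159 in
Since P=11.490 > Ia=5.159: effective rainfall P−Ia = 39887/6300 in
Runoff Q = (P−Ia)²/(P−Ia+S) = (6.331)²/(6.331+25.794) = 1590972769/1275038100 ≈ 1.248 in

Q = 1590972769/1275038100 in ≈ 1.248 in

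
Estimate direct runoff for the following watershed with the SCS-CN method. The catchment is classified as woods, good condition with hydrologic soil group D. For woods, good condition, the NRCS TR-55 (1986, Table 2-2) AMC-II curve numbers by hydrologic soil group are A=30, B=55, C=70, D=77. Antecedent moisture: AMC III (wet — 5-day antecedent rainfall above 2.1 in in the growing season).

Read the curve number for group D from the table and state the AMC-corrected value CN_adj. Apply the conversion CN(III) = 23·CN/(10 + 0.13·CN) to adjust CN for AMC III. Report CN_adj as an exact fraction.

CN_adj = 7700/87 ≈ 88.506

NRCS table: woods, good condition, soil group D → CN(II) = 77
CN(III) from CN(II)=77: (23·77)/(10 + 0.13·77) = 7700/87 ≈ 88.506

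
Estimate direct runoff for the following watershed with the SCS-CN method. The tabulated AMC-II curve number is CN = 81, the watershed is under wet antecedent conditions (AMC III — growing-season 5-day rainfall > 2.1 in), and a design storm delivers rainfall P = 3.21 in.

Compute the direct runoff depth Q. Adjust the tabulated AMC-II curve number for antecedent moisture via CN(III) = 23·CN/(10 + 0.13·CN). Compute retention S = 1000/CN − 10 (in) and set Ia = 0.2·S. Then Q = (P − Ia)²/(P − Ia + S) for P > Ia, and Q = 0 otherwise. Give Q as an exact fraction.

CN(III) from CN(II)=81: (23·81)/(10 + 0.13·81) = 186300/2053 ≈ 90.745
Retention S: 1000/CN − 10 with CN=90.745 → S = 1900/1863 ≈ 1.020 in
Ia = 0.2S: 0.2·1.020 = 0.204 in (exactly 380/1863)
P − Ia = 3.210 − 0.204 = 560023/186300 ≈ 3.006 in (> 0, runoff occurs)
Q: (560023/186300)² ÷ (750023/186300) = 313625760529/139729284900 in (≈ 2.245 in)

Q = 313625760529/139729284900 in ≈ 2.245 in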